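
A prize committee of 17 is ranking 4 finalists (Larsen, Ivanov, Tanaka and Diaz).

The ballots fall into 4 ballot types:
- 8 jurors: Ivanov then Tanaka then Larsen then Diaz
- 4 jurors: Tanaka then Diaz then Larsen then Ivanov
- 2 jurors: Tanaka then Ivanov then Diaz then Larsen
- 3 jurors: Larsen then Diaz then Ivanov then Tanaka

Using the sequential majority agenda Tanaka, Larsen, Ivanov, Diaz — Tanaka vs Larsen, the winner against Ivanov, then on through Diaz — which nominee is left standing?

Round 1: Tanaka vs Larsen — 14–3, Tanaka advances.
Round 2: Tanaka vs Ivanov — 6–11, Ivanov advances.
Round 3: Ivanov vs Diaz — 10–7, Ivanov advances.
The agenda winner is Ivanov.

Ivanov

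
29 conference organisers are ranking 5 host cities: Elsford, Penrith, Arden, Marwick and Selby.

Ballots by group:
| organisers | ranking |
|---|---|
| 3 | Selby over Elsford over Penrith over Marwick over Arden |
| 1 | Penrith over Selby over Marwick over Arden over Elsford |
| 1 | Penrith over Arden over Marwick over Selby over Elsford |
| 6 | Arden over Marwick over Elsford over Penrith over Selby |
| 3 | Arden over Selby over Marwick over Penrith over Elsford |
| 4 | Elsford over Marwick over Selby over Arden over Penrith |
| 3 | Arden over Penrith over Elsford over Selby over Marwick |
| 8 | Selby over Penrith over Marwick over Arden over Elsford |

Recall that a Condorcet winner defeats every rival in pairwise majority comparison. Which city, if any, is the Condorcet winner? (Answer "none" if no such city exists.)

Head-to-head results (29 organisers):
Elsford vs Penrith: Penrith, 16–13.
Elsford vs Arden: 3+4 = 7 for Elsford, 22 for Arden — Arden by 22–7.
Elsford vs Marwick: Marwick wins 19–10.
Elsford–Selby: Selby 16–13.
Penrith vs Arden: Penrith preferred on 3+1+1+8 = 13 ballots; Arden wins 16–13.
Penrith vs Marwick: Penrith preferred on 3+1+1+3+8 = 16 ballots; Penrith wins 16–13.
Penrith vs Selby: 1+1+6+3 = 11 for Penrith, 18 for Selby — Selby by 18–11.
Arden vs Marwick: 1+6+3+3 = 13 for Arden, 16 for Marwick — Marwick by 16–13.
Arden vs Selby: Selby, 16–13.
Marwick vs Selby: Selby wins 18–11.
Selby defeats every rival head-to-head and is the Condorcet winner.

Selby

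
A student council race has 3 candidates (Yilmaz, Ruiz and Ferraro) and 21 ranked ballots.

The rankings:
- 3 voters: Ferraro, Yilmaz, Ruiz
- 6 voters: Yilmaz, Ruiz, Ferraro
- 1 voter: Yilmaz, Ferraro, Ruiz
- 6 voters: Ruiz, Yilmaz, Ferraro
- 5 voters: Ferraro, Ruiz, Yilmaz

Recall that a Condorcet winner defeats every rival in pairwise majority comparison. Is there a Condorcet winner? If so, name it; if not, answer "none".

Check each pair by majority over 21 ballots:
Yilmaz vs Ruiz: 10 to 11, Ruiz.
Yilmaz vs Ferraro: 13 to 8, Yilmaz.
Ruiz vs Ferraro: 6+6 = 12 for Ruiz, 9 for Ferraro — Ruiz by 12–9.
Only Ruiz has no losses; Ruiz is the Condorcet winner.

Ruiz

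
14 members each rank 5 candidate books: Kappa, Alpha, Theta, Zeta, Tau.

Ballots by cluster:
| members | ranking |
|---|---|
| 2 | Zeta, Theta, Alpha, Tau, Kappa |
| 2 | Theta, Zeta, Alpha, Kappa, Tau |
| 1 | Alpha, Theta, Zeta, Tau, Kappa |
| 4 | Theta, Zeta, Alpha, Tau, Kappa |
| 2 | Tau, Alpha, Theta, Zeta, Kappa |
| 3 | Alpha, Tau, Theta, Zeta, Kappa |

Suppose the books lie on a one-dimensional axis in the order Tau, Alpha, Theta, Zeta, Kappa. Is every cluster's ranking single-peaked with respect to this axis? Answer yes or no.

yes

Axis positions: Tau=1, Alpha=2, Theta=3, Zeta=4, Kappa=5.
Cluster 1 (peak Zeta at position 4): ranking walks positions 4-3-2-1-5, expanding outward from the peak — single-peaked.
Cluster 2 (peak Theta at position 3): ranking walks positions 3-4-2-5-1, expanding outward from the peak — single-peaked.
Cluster 3 (peak Alpha at position 2): ranking walks positions 2-3-4-1-5, expanding outward from the peak — single-peaked.
Cluster 4 (peak Theta at position 3): ranking walks positions 3-4-2-1-5, expanding outward from the peak — single-peaked.
Cluster 5 (peak Tau at position 1): ranking walks positions 1-2-3-4-5, expanding outward from the peak — single-peaked.
Cluster 6 (peak Alpha at position 2): ranking walks positions 2-1-3-4-5, expanding outward from the peak — single-peaked.
Every ranking is single-peaked on this axis.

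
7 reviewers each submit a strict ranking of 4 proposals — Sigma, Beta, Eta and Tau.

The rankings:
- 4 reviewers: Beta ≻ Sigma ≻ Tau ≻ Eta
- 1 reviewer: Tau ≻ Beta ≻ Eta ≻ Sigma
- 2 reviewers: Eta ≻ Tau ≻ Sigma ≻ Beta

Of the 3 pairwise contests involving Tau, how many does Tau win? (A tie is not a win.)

1

Tau against each rival (7 reviewers):
Tau vs Sigma: 3 to 4, Sigma.
Tau vs Beta: Beta wins 4–3.
Tau–Eta: Tau 5–2.
Tau beats Eta; loses to Sigma, Beta — 1 pairwise win.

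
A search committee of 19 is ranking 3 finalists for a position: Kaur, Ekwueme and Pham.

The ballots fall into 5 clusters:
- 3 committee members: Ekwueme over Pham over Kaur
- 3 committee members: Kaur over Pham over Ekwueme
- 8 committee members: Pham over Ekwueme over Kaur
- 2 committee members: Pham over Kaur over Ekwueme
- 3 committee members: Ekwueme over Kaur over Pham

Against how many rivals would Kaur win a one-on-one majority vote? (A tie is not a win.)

0

Kaur against each rival (19 committee members):
Kaur vs Ekwueme: Kaur is ranked higher on 3+2 = 5 ballots, Ekwueme on 14. Ekwueme wins 14–5.
Kaur vs Pham: Kaur is ranked higher on 3+3 = 6 ballots, Pham on 13. Pham wins 13–6.
Kaur beats no one; loses to Ekwueme, Pham — 0 pairwise wins.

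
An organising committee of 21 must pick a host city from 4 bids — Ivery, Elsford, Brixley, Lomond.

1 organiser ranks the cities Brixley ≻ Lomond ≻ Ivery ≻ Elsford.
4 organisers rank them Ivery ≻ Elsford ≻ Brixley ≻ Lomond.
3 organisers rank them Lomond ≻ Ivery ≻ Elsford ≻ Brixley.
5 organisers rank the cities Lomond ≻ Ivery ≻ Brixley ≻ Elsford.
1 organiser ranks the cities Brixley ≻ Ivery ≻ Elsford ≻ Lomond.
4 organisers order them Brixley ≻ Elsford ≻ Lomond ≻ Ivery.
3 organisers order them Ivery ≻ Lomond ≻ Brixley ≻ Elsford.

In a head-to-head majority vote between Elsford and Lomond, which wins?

Ballots ranking Elsford above Lomond: 4 + 1 + 4 = 9.
Ballots ranking Lomond above Elsford: 21 − 9 = 12.
Lomond wins the head-to-head 12–9.

Lomond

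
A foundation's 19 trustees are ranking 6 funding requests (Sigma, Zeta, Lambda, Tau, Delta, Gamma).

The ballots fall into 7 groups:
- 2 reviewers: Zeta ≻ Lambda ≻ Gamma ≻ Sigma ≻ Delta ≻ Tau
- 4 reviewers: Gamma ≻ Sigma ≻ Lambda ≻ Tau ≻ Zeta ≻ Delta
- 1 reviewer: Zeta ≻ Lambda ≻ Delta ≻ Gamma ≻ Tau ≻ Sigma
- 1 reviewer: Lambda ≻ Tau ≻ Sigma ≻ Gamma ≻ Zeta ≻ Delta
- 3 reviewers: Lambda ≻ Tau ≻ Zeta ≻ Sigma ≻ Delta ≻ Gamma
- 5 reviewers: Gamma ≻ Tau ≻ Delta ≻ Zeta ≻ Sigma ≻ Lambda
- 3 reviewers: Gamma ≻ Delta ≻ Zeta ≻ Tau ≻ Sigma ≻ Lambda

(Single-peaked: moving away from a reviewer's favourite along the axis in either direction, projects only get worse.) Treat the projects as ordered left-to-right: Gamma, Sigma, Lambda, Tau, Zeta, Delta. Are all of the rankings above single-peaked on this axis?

no

Axis positions: Gamma=1, Sigma=2, Lambda=3, Tau=4, Zeta=5, Delta=6.
Group 1: ranking walks positions 5-3-1-2-6-4; Lambda is ranked above Tau even though Tau lies between Lambda and the peak Zeta on the axis — preferences dip and rise again. Not single-peaked.
Group 2 (peak Gamma at position 1): ranking walks positions 1-2-3-4-5-6, expanding outward from the peak — single-peaked.
Group 3: ranking walks positions 5-3-6-1-4-2; Lambda is ranked above Tau even though Tau lies between Lambda and the peak Zeta on the axis — preferences dip and rise again. Not single-peaked.
Group 4 (peak Lambda at position 3): ranking walks positions 3-4-2-1-5-6, expanding outward from the peak — single-peaked.
Group 5 (peak Lambda at position 3): ranking walks positions 3-4-5-2-6-1, expanding outward from the peak — single-peaked.
Group 6: ranking walks positions 1-4-6-5-2-3; Tau is ranked above Sigma even though Sigma lies between Tau and the peak Gamma on the axis — preferences dip and rise again. Not single-peaked.
Group 7: ranking walks positions 1-6-5-4-2-3; Delta is ranked above Sigma even though Sigma lies between Delta and the peak Gamma on the axis — preferences dip and rise again. Not single-peaked.
Group 1 violates single-peakedness, so the profile is not single-peaked on this axis.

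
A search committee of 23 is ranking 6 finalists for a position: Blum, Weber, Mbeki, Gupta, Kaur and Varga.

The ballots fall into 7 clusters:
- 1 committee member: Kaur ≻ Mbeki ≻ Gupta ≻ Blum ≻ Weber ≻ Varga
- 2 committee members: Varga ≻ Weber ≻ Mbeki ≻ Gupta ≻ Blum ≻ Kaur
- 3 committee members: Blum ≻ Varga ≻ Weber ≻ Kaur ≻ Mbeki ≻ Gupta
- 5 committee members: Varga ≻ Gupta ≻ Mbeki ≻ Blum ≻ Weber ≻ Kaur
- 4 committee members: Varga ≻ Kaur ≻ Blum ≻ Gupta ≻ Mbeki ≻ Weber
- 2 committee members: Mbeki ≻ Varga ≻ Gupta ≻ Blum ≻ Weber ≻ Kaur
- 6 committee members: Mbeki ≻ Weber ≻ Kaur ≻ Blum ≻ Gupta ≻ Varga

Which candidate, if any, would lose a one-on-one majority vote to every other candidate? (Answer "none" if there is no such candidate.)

none

Pairwise majorities:
Blum vs Weber: Blum preferred on 1+3+5+4+2 = 15 ballots; Blum wins 15–8.
Blum vs Mbeki: Mbeki, 16–7.
Blum vs Gupta: Blum wins 13–10.
Blum vs Kaur: 2+3+5+2 = 12 for Blum, 11 for Kaur — Blum by 12–11.
Blum vs Varga: Varga wins 13–10.
Weber vs Mbeki: Weber is ranked higher on 2+3 = 5 ballots, Mbeki on 18. Mbeki wins 18–5.
Weber–Gupta: Gupta 12–11.
Weber vs Kaur: Weber, 18–5.
Weber vs Varga: Varga wins 16–7.
Mbeki vs Gupta: Mbeki preferred on 1+2+3+2+6 = 14 ballots; Mbeki wins 14–9.
Mbeki vs Kaur: 15 to 8, Mbeki.
Mbeki vs Varga: Mbeki preferred on 1+2+6 = 9 ballots; Varga wins 14–9.
Gupta vs Kaur: Gupta is ranked higher on 2+5+2 = 9 ballots, Kaur on 14. Kaur wins 14–9.
Gupta vs Varga: Varga wins 16–7.
Kaur vs Varga: Kaur preferred on 1+6 = 7 ballots; Varga wins 16–7.
Every candidate wins at least one matchup (Blum beats Weber; Weber beats Kaur; Mbeki beats Blum; Gupta beats Weber; Kaur beats Gupta; Varga beats Blum), so there is no Condorcet loser.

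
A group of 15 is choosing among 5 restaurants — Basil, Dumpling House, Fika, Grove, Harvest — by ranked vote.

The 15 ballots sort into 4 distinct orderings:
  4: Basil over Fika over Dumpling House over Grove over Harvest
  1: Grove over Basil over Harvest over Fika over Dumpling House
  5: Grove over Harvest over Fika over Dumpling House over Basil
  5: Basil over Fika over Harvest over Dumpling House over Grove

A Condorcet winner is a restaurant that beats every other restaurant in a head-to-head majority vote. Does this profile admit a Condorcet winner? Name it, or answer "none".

Check each pair by majority over 15 ballots:
Basil vs Dumpling House: 4+1+5 = 10 for Basil, 5 for Dumpling House — Basil by 10–5.
Basil vs Fika: Basil preferred on 4+1+5 = 10 ballots; Basil wins 10–5.
Basil vs Grove: 4+5 = 9 for Basil, 6 for Grove — Basil by 9–6.
Basil vs Harvest: Basil is ranked higher on 4+1+5 = 10 ballots, Harvest on 5. Basil wins 10–5.
Dumpling House vs Fika: Dumpling House is ranked higher on 0 ballots, Fika on 15. Fika wins 15–0.
Dumpling House vs Grove: Dumpling House preferred on 4+5 = 9 ballots; Dumpling House wins 9–6.
Dumpling House vs Harvest: Dumpling House is ranked higher on 4 ballots, Harvest on 11. Harvest wins 11–4.
Fika vs Grove: 4+5 = 9 for Fika, 6 for Grove — Fika by 9–6.
Fika vs Harvest: Fika preferred on 4+5 = 9 ballots; Fika wins 9–6.
Grove vs Harvest: Grove preferred on 4+1+5 = 10 ballots; Grove wins 10–5.
Basil defeats every rival head-to-head and is the Condorcet winner.

Basil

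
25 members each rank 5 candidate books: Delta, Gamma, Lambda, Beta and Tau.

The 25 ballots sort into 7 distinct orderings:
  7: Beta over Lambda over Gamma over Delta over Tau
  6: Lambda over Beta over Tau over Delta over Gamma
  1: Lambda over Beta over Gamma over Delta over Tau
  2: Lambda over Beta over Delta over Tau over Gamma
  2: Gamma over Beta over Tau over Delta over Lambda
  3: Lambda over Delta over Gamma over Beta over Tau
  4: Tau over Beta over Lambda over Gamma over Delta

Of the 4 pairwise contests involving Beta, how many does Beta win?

Beta against each rival (25 members):
Beta vs Delta: Beta is ranked higher on 7+6+1+2+2+4 = 22 ballots, Delta on 3. Beta wins 22–3.
Beta vs Gamma: Beta preferred on 7+6+1+2+4 = 20 ballots; Beta wins 20–5.
Beta vs Lambda: 7+2+4 = 13 for Beta, 12 for Lambda — Beta by 13–12.
Beta vs Tau: Beta wins 21–4.
Beta beats Delta, Gamma, Lambda, Tau — 4 pairwise wins.

4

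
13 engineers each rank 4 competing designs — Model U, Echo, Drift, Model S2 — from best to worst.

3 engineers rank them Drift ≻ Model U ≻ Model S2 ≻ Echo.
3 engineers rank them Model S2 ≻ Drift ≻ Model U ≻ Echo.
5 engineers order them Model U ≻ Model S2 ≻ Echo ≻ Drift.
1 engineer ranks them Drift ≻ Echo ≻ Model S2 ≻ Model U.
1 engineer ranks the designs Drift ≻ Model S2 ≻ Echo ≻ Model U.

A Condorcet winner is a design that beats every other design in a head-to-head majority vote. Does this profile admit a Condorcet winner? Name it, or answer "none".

none

Head-to-head results (13 engineers):
Model U vs Echo: Model U wins 11–2.
Model U vs Drift: 5 to 8, Drift.
Model U–Model S2: Model U 8–5.
Echo vs Drift: Drift, 8–5.
Echo vs Model S2: Model S2 wins 12–1.
Drift–Model S2: Model S2 8–5.
Each design drops at least one matchup (Model U loses to Drift; Echo loses to Model U; Drift loses to Model S2; Model S2 loses to Model U); the cycle Model U → Model S2 → Drift → Model U rules out a Condorcet winner.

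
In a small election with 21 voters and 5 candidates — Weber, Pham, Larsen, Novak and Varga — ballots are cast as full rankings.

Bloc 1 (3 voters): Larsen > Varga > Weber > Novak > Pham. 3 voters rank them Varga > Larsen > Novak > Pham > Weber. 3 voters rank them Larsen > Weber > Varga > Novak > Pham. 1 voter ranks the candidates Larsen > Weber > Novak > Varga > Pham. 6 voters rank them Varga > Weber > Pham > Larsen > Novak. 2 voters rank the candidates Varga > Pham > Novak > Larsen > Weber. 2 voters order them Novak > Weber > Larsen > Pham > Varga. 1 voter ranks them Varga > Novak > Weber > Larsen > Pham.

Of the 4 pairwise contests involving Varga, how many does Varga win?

Varga against each rival (21 voters):
Varga vs Weber: Varga, 15–6.
Varga vs Pham: 19 to 2, Varga.
Varga vs Larsen: 12 to 9, Varga.
Varga vs Novak: Varga, 18–3.
Varga beats Weber, Pham, Larsen, Novak — 4 pairwise wins.

4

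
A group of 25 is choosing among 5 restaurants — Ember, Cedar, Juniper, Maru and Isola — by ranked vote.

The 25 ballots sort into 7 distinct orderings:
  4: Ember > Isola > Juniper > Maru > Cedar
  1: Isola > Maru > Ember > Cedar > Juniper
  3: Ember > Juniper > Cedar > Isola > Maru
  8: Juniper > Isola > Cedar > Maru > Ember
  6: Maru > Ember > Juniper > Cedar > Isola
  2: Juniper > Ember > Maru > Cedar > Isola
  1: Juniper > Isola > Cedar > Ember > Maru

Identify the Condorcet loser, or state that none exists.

Cedar

Head-to-head results (25 friends):
Ember–Cedar: Ember 16–9.
Ember–Juniper: Ember 14–11.
Ember vs Maru: Maru wins 15–10.
Ember–Isola: Ember 15–10.
Cedar vs Juniper: 1 for Cedar, 24 for Juniper — Juniper by 24–1.
Cedar vs Maru: 12 to 13, Maru.
Cedar vs Isola: Isola wins 14–11.
Juniper vs Maru: Juniper wins 18–7.
Juniper vs Isola: Juniper wins 20–5.
Maru vs Isola: 6+2 = 8 for Maru, 17 for Isola — Isola by 17–8.
Only Cedar has no wins; Cedar is the Condorcet loser.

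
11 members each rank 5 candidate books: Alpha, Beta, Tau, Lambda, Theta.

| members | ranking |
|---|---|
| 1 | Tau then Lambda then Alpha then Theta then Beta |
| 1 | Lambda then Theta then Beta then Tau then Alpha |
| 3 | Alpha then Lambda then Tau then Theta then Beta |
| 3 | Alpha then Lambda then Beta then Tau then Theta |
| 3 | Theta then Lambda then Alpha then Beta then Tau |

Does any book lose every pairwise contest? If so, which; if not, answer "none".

Pairwise majorities:
Alpha vs Beta: Alpha is ranked higher on 1+3+3+3 = 10 ballots, Beta on 1. Alpha wins 10–1.
Alpha vs Tau: Alpha, 9–2.
Alpha vs Lambda: 6 to 5, Alpha.
Alpha vs Theta: Alpha preferred on 1+3+3 = 7 ballots; Alpha wins 7–4.
Beta vs Tau: 7 to 4, Beta.
Beta–Lambda: Lambda 11–0.
Beta vs Theta: Beta preferred on 3 ballots; Theta wins 8–3.
Tau vs Lambda: Tau preferred on 1 ballot; Lambda wins 10–1.
Tau vs Theta: 1+3+3 = 7 for Tau, 4 for Theta — Tau by 7–4.
Lambda vs Theta: 1+1+3+3 = 8 for Lambda, 3 for Theta — Lambda by 8–3.
No book is winless: Alpha beats Beta; Beta beats Tau; Tau beats Theta; Lambda beats Beta; Theta beats Beta. There is no Condorcet loser.

none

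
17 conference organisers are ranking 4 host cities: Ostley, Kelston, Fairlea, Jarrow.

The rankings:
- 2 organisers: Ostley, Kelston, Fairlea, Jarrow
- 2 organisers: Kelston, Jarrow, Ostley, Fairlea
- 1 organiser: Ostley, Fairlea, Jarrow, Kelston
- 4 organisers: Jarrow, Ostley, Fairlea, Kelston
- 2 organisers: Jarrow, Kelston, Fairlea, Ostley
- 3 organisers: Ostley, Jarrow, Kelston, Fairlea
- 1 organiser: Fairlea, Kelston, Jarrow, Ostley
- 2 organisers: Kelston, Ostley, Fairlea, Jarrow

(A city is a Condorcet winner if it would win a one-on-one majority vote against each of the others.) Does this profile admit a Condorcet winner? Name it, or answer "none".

Check each pair by majority over 17 ballots:
Ostley vs Kelston: Ostley, 10–7.
Ostley vs Fairlea: Ostley preferred on 2+2+1+4+3+2 = 14 ballots; Ostley wins 14–3.
Ostley vs Jarrow: Ostley is ranked higher on 2+1+3+2 = 8 ballots, Jarrow on 9. Jarrow wins 9–8.
Kelston vs Fairlea: Kelston wins 11–6.
Kelston vs Jarrow: Jarrow wins 10–7.
Fairlea vs Jarrow: Jarrow, 11–6.
Jarrow defeats every rival head-to-head and is the Condorcet winner.

Jarrow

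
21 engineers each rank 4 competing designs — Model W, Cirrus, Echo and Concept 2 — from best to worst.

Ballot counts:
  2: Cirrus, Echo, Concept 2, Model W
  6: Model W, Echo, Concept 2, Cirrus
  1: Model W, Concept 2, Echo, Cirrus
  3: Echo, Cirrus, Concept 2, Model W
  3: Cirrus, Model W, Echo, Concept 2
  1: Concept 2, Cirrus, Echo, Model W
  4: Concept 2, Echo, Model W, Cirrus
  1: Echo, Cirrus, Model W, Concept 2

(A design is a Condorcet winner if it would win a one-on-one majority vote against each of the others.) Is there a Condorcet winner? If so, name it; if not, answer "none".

Echo

Check each pair by majority over 21 ballots:
Model W vs Cirrus: Model W preferred on 6+1+4 = 11 ballots; Model W wins 11–10.
Model W vs Echo: 6+1+3 = 10 for Model W, 11 for Echo — Echo by 11–10.
Model W vs Concept 2: Model W preferred on 6+1+3+1 = 11 ballots; Model W wins 11–10.
Cirrus vs Echo: Cirrus is ranked higher on 2+3+1 = 6 ballots, Echo on 15. Echo wins 15–6.
Cirrus vs Concept 2: Cirrus is ranked higher on 2+3+3+1 = 9 ballots, Concept 2 on 12. Concept 2 wins 12–9.
Echo vs Concept 2: Echo preferred on 2+6+3+3+1 = 15 ballots; Echo wins 15–6.
Echo beats each of Model W, Cirrus, Concept 2 — Echo is the Condorcet winner.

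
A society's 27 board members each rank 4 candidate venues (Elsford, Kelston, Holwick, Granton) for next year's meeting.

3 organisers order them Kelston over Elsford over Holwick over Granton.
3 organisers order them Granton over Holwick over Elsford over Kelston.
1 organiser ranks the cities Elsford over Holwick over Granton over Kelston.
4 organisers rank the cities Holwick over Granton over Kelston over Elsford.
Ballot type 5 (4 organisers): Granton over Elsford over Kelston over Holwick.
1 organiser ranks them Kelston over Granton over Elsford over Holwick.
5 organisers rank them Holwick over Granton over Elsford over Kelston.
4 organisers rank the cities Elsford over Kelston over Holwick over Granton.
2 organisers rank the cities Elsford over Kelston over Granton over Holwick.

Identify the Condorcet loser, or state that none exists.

none

Head-to-head results (27 organisers):
Elsford vs Kelston: 3+1+4+5+4+2 = 19 for Elsford, 8 for Kelston — Elsford by 19–8.
Elsford vs Holwick: 3+1+4+1+4+2 = 15 for Elsford, 12 for Holwick — Elsford by 15–12.
Elsford vs Granton: 10 to 17, Granton.
Kelston vs Holwick: 14 to 13, Kelston.
Kelston vs Granton: 10 to 17, Granton.
Holwick vs Granton: Holwick wins 17–10.
Each city has at least one pairwise win (Elsford beats Kelston; Kelston beats Holwick; Holwick beats Granton; Granton beats Elsford) — no Condorcet loser.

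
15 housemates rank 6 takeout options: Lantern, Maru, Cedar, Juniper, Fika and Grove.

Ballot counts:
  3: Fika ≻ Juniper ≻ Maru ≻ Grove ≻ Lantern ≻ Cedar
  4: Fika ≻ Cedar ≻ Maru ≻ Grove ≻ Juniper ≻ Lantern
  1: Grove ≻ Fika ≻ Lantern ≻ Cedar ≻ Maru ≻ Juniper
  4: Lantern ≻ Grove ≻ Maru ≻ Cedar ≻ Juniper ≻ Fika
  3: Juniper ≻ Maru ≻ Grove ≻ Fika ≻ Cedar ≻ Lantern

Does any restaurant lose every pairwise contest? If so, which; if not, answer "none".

none

Pairwise majorities:
Lantern vs Maru: Lantern preferred on 1+4 = 5 ballots; Maru wins 10–5.
Lantern vs Cedar: Lantern preferred on 3+1+4 = 8 ballots; Lantern wins 8–7.
Lantern vs Juniper: Juniper wins 10–5.
Lantern–Fika: Fika 11–4.
Lantern vs Grove: Lantern is ranked higher on 4 ballots, Grove on 11. Grove wins 11–4.
Maru vs Cedar: Maru, 10–5.
Maru vs Juniper: Maru wins 9–6.
Maru vs Fika: Fika wins 8–7.
Maru vs Grove: Maru preferred on 3+4+3 = 10 ballots; Maru wins 10–5.
Cedar vs Juniper: Cedar, 9–6.
Cedar vs Fika: 4 for Cedar, 11 for Fika — Fika by 11–4.
Cedar vs Grove: 4 for Cedar, 11 for Grove — Grove by 11–4.
Juniper vs Fika: Juniper is ranked higher on 4+3 = 7 ballots, Fika on 8. Fika wins 8–7.
Juniper–Grove: Grove 9–6.
Fika vs Grove: Fika preferred on 3+4 = 7 ballots; Grove wins 8–7.
Every restaurant wins at least one matchup (Lantern beats Cedar; Maru beats Lantern; Cedar beats Juniper; Juniper beats Lantern; Fika beats Lantern; Grove beats Lantern), so there is no Condorcet loser.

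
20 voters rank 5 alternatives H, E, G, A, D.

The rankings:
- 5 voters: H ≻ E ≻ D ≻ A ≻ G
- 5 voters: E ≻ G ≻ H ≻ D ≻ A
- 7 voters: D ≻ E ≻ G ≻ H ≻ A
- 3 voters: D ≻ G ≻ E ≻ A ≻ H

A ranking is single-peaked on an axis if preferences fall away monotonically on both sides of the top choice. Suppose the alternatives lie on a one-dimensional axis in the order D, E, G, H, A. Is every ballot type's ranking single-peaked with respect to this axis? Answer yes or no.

no

Axis positions: D=1, E=2, G=3, H=4, A=5.
Ballot type 1: ranking walks positions 4-2-1-5-3; E is ranked above G even though G lies between E and the peak H on the axis — preferences dip and rise again. Not single-peaked.
Ballot type 2 (peak E at position 2): ranking walks positions 2-3-4-1-5, expanding outward from the peak — single-peaked.
Ballot type 3 (peak D at position 1): ranking walks positions 1-2-3-4-5, expanding outward from the peak — single-peaked.
Ballot type 4: ranking walks positions 1-3-2-5-4; G is ranked above E even though E lies between G and the peak D on the axis — preferences dip and rise again. Not single-peaked.
Ballot type 1 violates single-peakedness, so the profile is not single-peaked on this axis.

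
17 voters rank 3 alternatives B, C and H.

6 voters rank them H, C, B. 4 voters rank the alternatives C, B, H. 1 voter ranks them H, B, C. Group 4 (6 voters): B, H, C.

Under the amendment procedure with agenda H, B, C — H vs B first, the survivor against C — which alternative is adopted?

C

Round 1: H vs B — 7–10, B advances.
Round 2: B vs C — 7–10, C advances.
The agenda winner is C.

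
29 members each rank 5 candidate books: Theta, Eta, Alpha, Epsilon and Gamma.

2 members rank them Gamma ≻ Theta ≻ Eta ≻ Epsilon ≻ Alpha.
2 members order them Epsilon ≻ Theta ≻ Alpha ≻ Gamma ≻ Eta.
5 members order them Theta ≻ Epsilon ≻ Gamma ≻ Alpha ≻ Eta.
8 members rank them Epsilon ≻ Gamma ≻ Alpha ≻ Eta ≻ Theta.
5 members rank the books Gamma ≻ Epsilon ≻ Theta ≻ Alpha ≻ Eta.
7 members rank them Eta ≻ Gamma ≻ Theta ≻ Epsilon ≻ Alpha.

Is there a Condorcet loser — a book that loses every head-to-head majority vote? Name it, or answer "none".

Pairwise majorities:
Theta vs Eta: Eta, 15–14.
Theta vs Alpha: Theta, 21–8.
Theta vs Epsilon: Epsilon wins 15–14.
Theta vs Gamma: Gamma, 22–7.
Eta vs Alpha: 9 to 20, Alpha.
Eta vs Epsilon: 2+7 = 9 for Eta, 20 for Epsilon — Epsilon by 20–9.
Eta vs Gamma: Gamma, 22–7.
Alpha vs Epsilon: Epsilon wins 29–0.
Alpha vs Gamma: Alpha is ranked higher on 2 ballots, Gamma on 27. Gamma wins 27–2.
Epsilon vs Gamma: Epsilon is ranked higher on 2+5+8 = 15 ballots, Gamma on 14. Epsilon wins 15–14.
Every book wins at least one matchup (Theta beats Alpha; Eta beats Theta; Alpha beats Eta; Epsilon beats Theta; Gamma beats Theta), so there is no Condorcet loser.

none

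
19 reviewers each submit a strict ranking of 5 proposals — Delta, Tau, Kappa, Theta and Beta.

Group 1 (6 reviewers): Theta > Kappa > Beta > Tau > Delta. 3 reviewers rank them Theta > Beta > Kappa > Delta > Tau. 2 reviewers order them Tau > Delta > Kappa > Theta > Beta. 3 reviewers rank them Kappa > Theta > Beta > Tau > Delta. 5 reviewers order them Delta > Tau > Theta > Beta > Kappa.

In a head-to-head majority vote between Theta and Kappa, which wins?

Theta

Ballots ranking Theta above Kappa: 6 + 3 + 5 = 14.
Ballots ranking Kappa above Theta: 19 − 14 = 5.
Theta wins the head-to-head 14–5.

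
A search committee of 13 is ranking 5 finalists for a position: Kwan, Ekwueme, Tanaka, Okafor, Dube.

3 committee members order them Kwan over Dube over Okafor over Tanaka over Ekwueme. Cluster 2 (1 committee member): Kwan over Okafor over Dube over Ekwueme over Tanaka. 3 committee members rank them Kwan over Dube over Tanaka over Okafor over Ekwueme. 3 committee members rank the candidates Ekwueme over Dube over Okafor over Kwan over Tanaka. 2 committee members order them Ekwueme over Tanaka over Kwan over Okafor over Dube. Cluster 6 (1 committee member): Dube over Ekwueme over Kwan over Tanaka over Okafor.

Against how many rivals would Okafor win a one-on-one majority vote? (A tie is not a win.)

2

Okafor against each rival (13 committee members):
Okafor vs Kwan: Kwan wins 10–3.
Okafor vs Ekwueme: Okafor, 7–6.
Okafor–Tanaka: Okafor 7–6.
Okafor vs Dube: Okafor preferred on 1+2 = 3 ballots; Dube wins 10–3.
Okafor beats Ekwueme, Tanaka; loses to Kwan, Dube — 2 pairwise wins.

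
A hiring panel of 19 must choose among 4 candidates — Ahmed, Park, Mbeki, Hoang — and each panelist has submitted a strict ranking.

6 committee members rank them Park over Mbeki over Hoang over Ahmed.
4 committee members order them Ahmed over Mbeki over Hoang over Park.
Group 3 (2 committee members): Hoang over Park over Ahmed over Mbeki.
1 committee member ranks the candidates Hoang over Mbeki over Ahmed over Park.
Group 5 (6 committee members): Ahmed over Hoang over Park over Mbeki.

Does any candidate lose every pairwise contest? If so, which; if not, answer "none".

Pairwise majorities:
Ahmed vs Park: Ahmed preferred on 4+1+6 = 11 ballots; Ahmed wins 11–8.
Ahmed–Mbeki: Ahmed 12–7.
Ahmed vs Hoang: 10 to 9, Ahmed.
Park vs Mbeki: 14 to 5, Park.
Park–Hoang: Hoang 13–6.
Mbeki vs Hoang: 6+4 = 10 for Mbeki, 9 for Hoang — Mbeki by 10–9.
Every candidate wins at least one matchup (Ahmed beats Park; Park beats Mbeki; Mbeki beats Hoang; Hoang beats Park), so there is no Condorcet loser.

none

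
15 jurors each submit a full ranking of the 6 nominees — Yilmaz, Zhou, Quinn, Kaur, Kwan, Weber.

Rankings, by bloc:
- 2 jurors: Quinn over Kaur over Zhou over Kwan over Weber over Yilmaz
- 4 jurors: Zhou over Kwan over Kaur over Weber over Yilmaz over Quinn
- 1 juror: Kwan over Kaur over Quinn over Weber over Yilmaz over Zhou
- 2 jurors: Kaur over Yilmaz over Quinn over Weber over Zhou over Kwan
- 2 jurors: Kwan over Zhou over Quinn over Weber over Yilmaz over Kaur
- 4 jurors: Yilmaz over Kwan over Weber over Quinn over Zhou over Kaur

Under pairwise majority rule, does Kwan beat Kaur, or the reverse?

Kwan

Ballots ranking Kwan above Kaur: 4 + 1 + 2 + 4 = 11.
Ballots ranking Kaur above Kwan: 15 − 11 = 4.
Kwan wins the head-to-head 11–4.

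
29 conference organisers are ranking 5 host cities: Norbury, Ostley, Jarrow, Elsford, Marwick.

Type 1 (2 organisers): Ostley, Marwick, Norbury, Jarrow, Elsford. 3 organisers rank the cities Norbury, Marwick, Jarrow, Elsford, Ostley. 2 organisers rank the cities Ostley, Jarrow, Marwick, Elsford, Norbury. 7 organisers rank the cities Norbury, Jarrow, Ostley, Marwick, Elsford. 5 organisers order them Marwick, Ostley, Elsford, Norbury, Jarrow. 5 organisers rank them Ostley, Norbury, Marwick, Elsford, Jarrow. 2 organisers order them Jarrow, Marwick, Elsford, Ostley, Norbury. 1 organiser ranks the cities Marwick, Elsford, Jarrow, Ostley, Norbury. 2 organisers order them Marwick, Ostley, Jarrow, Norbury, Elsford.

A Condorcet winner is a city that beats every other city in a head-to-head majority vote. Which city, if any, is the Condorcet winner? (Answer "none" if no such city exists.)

Ostley

Pairwise majorities:
Norbury–Ostley: Ostley 19–10.
Norbury vs Jarrow: Norbury, 22–7.
Norbury vs Elsford: Norbury, 19–10.
Norbury vs Marwick: Norbury, 15–14.
Ostley–Jarrow: Ostley 16–13.
Ostley–Elsford: Ostley 23–6.
Ostley vs Marwick: Ostley wins 16–13.
Jarrow–Elsford: Jarrow 18–11.
Jarrow vs Marwick: Marwick wins 18–11.
Elsford–Marwick: Marwick 29–0.
Ostley defeats every rival head-to-head and is the Condorcet winner.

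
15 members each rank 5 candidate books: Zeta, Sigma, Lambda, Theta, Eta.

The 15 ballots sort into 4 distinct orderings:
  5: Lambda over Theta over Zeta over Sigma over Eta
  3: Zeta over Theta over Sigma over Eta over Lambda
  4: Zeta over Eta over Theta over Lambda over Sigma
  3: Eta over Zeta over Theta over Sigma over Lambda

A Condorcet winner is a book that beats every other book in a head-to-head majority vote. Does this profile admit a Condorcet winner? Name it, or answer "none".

Zeta

Pairwise majorities:
Zeta vs Sigma: Zeta preferred on 5+3+4+3 = 15 ballots; Zeta wins 15–0.
Zeta vs Lambda: 3+4+3 = 10 for Zeta, 5 for Lambda — Zeta by 10–5.
Zeta vs Theta: Zeta preferred on 3+4+3 = 10 ballots; Zeta wins 10–5.
Zeta vs Eta: 5+3+4 = 12 for Zeta, 3 for Eta — Zeta by 12–3.
Sigma vs Lambda: Sigma preferred on 3+3 = 6 ballots; Lambda wins 9–6.
Sigma vs Theta: 0 for Sigma, 15 for Theta — Theta by 15–0.
Sigma vs Eta: Sigma, 8–7.
Lambda vs Theta: 5 to 10, Theta.
Lambda–Eta: Eta 10–5.
Theta vs Eta: 8 to 7, Theta.
Zeta beats each of Sigma, Lambda, Theta, Eta — Zeta is the Condorcet winner.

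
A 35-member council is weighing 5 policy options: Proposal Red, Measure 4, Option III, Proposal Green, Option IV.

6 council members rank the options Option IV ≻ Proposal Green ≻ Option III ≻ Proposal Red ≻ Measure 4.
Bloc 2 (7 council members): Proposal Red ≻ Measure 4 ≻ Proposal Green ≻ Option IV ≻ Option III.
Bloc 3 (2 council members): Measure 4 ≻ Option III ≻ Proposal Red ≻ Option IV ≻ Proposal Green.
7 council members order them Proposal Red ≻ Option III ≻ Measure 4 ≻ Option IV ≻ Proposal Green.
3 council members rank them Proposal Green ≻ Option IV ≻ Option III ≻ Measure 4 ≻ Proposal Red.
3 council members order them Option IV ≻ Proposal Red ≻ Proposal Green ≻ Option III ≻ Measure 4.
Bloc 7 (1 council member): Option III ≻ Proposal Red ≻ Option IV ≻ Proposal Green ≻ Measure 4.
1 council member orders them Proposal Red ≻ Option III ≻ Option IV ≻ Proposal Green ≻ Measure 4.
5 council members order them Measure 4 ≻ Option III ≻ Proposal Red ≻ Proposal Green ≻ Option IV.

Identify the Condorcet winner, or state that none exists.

Check each pair by majority over 35 ballots:
Proposal Red vs Measure 4: 25 to 10, Proposal Red.
Proposal Red vs Option III: 18 to 17, Proposal Red.
Proposal Red vs Proposal Green: Proposal Red preferred on 26 ballots; Proposal Red wins 26–9.
Proposal Red vs Option IV: 7+2+7+1+1+5 = 23 for Proposal Red, 12 for Option IV — Proposal Red by 23–12.
Measure 4 vs Option III: 7+2+5 = 14 for Measure 4, 21 for Option III — Option III by 21–14.
Measure 4 vs Proposal Green: 21 to 14, Measure 4.
Measure 4 vs Option IV: Measure 4, 21–14.
Option III vs Proposal Green: 2+7+1+1+5 = 16 for Option III, 19 for Proposal Green — Proposal Green by 19–16.
Option III vs Option IV: 2+7+1+1+5 = 16 for Option III, 19 for Option IV — Option IV by 19–16.
Proposal Green–Option IV: Option IV 20–15.
Only Proposal Red has no losses; Proposal Red is the Condorcet winner.

Proposal Red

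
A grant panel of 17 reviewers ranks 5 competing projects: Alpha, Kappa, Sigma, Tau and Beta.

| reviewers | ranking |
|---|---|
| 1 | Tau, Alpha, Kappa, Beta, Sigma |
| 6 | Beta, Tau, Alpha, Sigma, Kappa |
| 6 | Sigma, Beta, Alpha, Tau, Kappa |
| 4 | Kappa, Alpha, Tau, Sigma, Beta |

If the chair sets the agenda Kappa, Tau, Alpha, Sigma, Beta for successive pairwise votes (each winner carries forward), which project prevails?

Beta

Round 1: Kappa vs Tau — 4–13, Tau advances.
Round 2: Tau vs Alpha — 7–10, Alpha advances.
Round 3: Alpha vs Sigma — 11–6, Alpha advances.
Round 4: Alpha vs Beta — 5–12, Beta advances.
The agenda winner is Beta.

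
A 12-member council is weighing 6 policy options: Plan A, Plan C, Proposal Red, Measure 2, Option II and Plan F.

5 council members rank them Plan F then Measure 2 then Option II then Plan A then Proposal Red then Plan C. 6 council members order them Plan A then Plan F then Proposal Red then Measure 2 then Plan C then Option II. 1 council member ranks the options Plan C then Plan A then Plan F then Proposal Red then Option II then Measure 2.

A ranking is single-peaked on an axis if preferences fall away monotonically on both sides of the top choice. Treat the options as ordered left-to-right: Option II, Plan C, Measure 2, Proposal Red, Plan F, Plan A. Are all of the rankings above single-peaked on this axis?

Axis positions: Option II=1, Plan C=2, Measure 2=3, Proposal Red=4, Plan F=5, Plan A=6.
Bloc 1: ranking walks positions 5-3-1-6-4-2; Measure 2 is ranked above Proposal Red even though Proposal Red lies between Measure 2 and the peak Plan F on the axis — preferences dip and rise again. Not single-peaked.
Bloc 2 (peak Plan A at position 6): ranking walks positions 6-5-4-3-2-1, expanding outward from the peak — single-peaked.
Bloc 3: ranking walks positions 2-6-5-4-1-3; Plan A is ranked above Measure 2 even though Measure 2 lies between Plan A and the peak Plan C on the axis — preferences dip and rise again. Not single-peaked.
Bloc 1 violates single-peakedness, so the profile is not single-peaked on this axis.

no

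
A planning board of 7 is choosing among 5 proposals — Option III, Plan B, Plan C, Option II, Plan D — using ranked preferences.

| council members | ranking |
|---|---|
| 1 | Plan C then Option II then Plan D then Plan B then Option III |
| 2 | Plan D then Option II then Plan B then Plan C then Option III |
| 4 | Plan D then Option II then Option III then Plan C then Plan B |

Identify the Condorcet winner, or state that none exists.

Plan D

Head-to-head results (7 council members):
Option III vs Plan B: 4 to 3, Option III.
Option III vs Plan C: Option III is ranked higher on 4 ballots, Plan C on 3. Option III wins 4–3.
Option III vs Option II: 0 for Option III, 7 for Option II — Option II by 7–0.
Option III vs Plan D: Option III is ranked higher on 0 ballots, Plan D on 7. Plan D wins 7–0.
Plan B vs Plan C: Plan B is ranked higher on 2 ballots, Plan C on 5. Plan C wins 5–2.
Plan B vs Option II: 0 for Plan B, 7 for Option II — Option II by 7–0.
Plan B vs Plan D: 0 for Plan B, 7 for Plan D — Plan D by 7–0.
Plan C vs Option II: 1 for Plan C, 6 for Option II — Option II by 6–1.
Plan C vs Plan D: 1 to 6, Plan D.
Option II vs Plan D: 1 to 6, Plan D.
Plan D beats each of Option III, Plan B, Plan C, Option II — Plan D is the Condorcet winner.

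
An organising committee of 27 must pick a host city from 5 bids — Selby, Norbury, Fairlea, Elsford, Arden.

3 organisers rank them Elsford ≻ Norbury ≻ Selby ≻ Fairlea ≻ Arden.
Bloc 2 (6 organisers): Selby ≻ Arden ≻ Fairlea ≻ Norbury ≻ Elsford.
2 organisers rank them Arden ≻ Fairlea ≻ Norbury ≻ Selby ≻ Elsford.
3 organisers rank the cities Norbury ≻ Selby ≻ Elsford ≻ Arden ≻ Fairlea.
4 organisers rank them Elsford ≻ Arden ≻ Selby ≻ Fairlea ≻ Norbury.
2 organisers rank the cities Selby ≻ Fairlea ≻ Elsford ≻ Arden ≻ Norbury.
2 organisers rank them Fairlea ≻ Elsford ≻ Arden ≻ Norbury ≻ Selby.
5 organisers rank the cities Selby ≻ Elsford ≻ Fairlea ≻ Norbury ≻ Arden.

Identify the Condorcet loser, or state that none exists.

Pairwise majorities:
Selby vs Norbury: Selby is ranked higher on 6+4+2+5 = 17 ballots, Norbury on 10. Selby wins 17–10.
Selby vs Fairlea: Selby preferred on 3+6+3+4+2+5 = 23 ballots; Selby wins 23–4.
Selby vs Elsford: Selby is ranked higher on 6+2+3+2+5 = 18 ballots, Elsford on 9. Selby wins 18–9.
Selby vs Arden: Selby is ranked higher on 3+6+3+2+5 = 19 ballots, Arden on 8. Selby wins 19–8.
Norbury vs Fairlea: Fairlea, 21–6.
Norbury vs Elsford: 11 to 16, Elsford.
Norbury vs Arden: Arden wins 16–11.
Fairlea vs Elsford: Elsford wins 15–12.
Fairlea vs Arden: Arden wins 15–12.
Elsford vs Arden: 3+3+4+2+2+5 = 19 for Elsford, 8 for Arden — Elsford by 19–8.
Only Norbury has no wins; Norbury is the Condorcet loser.

Norbury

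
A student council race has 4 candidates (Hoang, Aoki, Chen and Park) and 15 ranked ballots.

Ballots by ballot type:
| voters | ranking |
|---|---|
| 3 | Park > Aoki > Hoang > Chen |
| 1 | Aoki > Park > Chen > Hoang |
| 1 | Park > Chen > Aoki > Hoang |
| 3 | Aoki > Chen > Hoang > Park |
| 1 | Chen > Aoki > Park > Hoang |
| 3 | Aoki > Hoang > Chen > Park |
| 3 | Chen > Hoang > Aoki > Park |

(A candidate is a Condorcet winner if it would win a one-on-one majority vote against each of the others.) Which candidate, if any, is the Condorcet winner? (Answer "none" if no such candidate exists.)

Aoki

Pairwise majorities:
Hoang vs Aoki: 3 for Hoang, 12 for Aoki — Aoki by 12–3.
Hoang vs Chen: 6 to 9, Chen.
Hoang vs Park: Hoang preferred on 3+3+3 = 9 ballots; Hoang wins 9–6.
Aoki vs Chen: 10 to 5, Aoki.
Aoki vs Park: 11 to 4, Aoki.
Chen vs Park: 10 to 5, Chen.
Aoki defeats every rival head-to-head and is the Condorcet winner.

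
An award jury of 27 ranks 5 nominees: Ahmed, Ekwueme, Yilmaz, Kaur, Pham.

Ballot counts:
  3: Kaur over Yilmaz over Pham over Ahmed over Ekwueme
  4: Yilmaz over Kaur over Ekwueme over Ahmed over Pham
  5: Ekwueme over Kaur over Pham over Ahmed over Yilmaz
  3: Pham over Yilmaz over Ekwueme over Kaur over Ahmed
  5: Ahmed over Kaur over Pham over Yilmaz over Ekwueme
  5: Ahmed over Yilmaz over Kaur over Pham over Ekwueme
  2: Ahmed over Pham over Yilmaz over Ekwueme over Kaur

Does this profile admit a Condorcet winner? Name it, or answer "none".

none

Head-to-head results (27 jurors):
Ahmed vs Ekwueme: Ahmed, 15–12.
Ahmed–Yilmaz: Ahmed 17–10.
Ahmed vs Kaur: Ahmed is ranked higher on 5+5+2 = 12 ballots, Kaur on 15. Kaur wins 15–12.
Ahmed vs Pham: 4+5+5+2 = 16 for Ahmed, 11 for Pham — Ahmed by 16–11.
Ekwueme vs Yilmaz: Ekwueme is ranked higher on 5 ballots, Yilmaz on 22. Yilmaz wins 22–5.
Ekwueme–Kaur: Kaur 17–10.
Ekwueme vs Pham: Pham wins 18–9.
Yilmaz vs Kaur: 14 to 13, Yilmaz.
Yilmaz vs Pham: Pham, 15–12.
Kaur vs Pham: Kaur wins 22–5.
No nominee is unbeaten: Ahmed loses to Kaur; Ekwueme loses to Ahmed; Yilmaz loses to Ahmed; Kaur loses to Yilmaz; Pham loses to Ahmed. In particular Ahmed → Yilmaz → Kaur → Ahmed is a majority cycle — no Condorcet winner exists.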